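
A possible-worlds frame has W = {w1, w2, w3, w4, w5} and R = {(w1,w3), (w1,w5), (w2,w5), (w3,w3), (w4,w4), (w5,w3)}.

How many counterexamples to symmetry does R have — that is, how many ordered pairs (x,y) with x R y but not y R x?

Enumerating: (w1,w3), (w1,w5), (w2,w5), (w5,w3).

4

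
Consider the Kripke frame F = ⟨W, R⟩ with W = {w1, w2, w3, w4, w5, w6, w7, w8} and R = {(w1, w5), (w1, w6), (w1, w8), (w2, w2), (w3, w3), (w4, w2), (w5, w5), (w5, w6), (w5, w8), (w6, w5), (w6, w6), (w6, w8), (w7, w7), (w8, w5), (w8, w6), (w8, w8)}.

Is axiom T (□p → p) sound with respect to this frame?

No

Axiom T corresponds to the accessibility relation being reflexive.
Reflexive: no — w1 is not related to itself.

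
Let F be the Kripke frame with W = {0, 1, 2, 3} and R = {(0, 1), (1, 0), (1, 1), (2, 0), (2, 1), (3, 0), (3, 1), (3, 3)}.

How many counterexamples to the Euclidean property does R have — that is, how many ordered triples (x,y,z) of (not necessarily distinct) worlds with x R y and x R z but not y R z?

Enumerating: (1,0,0), (2,0,0), (3,0,0), (3,0,3), (3,1,3).

5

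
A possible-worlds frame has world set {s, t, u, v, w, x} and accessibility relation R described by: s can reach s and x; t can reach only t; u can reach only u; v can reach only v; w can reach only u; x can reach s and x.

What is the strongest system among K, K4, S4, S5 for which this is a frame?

Transitive (axiom 4): yes — every two-step R-path is closed by a direct edge.
Reflexive (axiom T): no — w is not related to itself.
Euclidean (axiom 5): yes — any two successors of a common world are R-related.
So F validates K, K4; S4 would additionally require R to be reflexive. The strongest is K4.

K4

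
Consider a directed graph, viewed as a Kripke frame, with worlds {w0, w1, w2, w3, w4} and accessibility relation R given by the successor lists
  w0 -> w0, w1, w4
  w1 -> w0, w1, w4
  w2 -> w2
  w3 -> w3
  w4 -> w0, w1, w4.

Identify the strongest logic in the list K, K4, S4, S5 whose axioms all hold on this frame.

Transitive (axiom 4): yes — every two-step R-path is closed by a direct edge.
Reflexive (axiom T): yes — every world is R-related to itself.
Euclidean (axiom 5): yes — any two successors of a common world are R-related.
So F validates K, K4, S4, S5. The strongest is S5.

S5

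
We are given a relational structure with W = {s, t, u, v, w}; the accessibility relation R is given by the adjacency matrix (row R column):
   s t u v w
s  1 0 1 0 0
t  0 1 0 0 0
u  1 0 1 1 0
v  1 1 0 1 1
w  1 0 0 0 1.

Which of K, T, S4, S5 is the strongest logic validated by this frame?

T

Reflexive (axiom T): yes — every world is R-related to itself.
Transitive (axiom 4): no — s R u and u R v, but not s R v.
Euclidean (axiom 5): no — u R s and u R v, but not s R v.
So F validates K, T; S4 would additionally require R to be transitive. The strongest is T.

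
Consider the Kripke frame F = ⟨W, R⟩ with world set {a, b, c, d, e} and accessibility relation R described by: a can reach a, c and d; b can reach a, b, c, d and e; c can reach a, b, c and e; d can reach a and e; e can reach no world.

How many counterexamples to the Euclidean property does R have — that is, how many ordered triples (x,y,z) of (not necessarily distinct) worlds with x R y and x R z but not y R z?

Enumerating: (a,c,d), (a,d,c), (a,d,d), (b,a,b), (b,a,e), (b,c,d), (b,d,b), (b,d,c), (b,d,d), (b,e,a), (b,e,b), (b,e,c), … and 11 more.
Total: 23.

23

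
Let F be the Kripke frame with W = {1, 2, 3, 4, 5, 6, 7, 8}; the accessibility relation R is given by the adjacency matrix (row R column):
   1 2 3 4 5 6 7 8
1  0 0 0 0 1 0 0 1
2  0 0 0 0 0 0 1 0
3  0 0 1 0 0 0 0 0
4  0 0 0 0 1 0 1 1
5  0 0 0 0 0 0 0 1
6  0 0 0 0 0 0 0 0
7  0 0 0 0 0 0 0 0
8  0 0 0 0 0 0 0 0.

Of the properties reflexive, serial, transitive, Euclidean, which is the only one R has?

transitive

Reflexive: no — 1 is not related to itself.
Serial: no — 6 has no R-successor.
Transitive: yes — every two-step R-path is closed by a direct edge.
Euclidean: no — 1 R 8 and 1 R 5, but not 8 R 5.
Only transitive holds.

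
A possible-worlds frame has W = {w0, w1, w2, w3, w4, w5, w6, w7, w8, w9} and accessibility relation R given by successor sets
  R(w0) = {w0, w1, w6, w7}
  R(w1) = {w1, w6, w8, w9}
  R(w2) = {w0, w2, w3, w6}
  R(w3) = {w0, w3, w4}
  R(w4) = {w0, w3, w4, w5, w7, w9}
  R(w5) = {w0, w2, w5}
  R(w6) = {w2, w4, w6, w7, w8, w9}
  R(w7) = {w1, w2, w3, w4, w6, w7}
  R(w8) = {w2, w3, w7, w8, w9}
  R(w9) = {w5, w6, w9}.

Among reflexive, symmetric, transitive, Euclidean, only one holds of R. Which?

Reflexive: yes — every world is R-related to itself.
Symmetric: no — w0 R w1 but not w1 R w0.
Transitive: no — w0 R w1 and w1 R w8, but not w0 R w8.
Euclidean: no — w0 R w1 and w0 R w7, but not w1 R w7.
Only reflexive holds.

reflexive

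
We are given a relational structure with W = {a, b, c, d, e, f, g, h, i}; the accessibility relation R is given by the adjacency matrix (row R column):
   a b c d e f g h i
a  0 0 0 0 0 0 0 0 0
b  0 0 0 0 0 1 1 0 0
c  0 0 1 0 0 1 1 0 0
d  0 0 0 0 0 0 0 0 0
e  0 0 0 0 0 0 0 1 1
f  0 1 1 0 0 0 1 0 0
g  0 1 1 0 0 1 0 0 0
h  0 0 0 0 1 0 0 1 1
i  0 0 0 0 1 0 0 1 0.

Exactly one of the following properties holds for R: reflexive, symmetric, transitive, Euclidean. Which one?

Reflexive: no — a is not related to itself.
Symmetric: yes — every pair in R has its reverse in R.
Transitive: no — b R f and f R c, but not b R c.
Euclidean: no — f R b and f R c, but not b R c.
Only symmetric holds.

symmetric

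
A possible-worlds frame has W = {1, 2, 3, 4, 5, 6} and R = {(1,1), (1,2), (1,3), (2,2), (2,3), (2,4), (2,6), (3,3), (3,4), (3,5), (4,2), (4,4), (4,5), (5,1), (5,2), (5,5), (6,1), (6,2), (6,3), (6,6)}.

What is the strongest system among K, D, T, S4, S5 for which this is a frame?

T

Serial (axiom D): yes — every world has a successor (e.g. 1 R 1).
Reflexive (axiom T): yes — every world is R-related to itself.
Transitive (axiom 4): no — 1 R 2 and 2 R 4, but not 1 R 4.
Euclidean (axiom 5): no — 1 R 3 and 1 R 2, but not 3 R 2.
So F validates K, D, T; S4 would additionally require R to be transitive. The strongest is T.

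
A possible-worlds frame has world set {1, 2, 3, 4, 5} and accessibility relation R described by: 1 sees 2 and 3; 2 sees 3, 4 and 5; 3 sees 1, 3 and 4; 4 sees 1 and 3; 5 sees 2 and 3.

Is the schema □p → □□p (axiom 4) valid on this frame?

Axiom 4 corresponds to the accessibility relation being transitive.
Transitive: no — 1 R 2 and 2 R 4, but not 1 R 4.

No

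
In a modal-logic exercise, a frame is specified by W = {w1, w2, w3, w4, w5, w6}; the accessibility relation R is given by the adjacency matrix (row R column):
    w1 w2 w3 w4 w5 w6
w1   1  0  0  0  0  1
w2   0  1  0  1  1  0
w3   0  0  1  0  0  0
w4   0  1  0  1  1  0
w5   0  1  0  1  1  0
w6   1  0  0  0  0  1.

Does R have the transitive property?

Yes

Transitive: yes — every two-step R-path is closed by a direct edge.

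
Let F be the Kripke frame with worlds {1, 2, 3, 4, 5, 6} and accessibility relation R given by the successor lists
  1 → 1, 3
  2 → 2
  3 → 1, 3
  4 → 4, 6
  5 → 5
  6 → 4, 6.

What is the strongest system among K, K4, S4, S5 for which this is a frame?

S5

Transitive (axiom 4): yes — every two-step R-path is closed by a direct edge.
Reflexive (axiom T): yes — every world is R-related to itself.
Euclidean (axiom 5): yes — any two successors of a common world are R-related.
So F validates K, K4, S4, S5. The strongest is S5.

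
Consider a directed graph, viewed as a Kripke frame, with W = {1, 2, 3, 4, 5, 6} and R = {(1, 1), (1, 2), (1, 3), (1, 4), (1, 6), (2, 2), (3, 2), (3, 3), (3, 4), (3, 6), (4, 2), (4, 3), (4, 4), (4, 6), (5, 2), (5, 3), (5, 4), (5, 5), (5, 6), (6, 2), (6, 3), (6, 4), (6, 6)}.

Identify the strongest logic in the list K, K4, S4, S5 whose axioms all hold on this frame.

Transitive (axiom 4): yes — every two-step R-path is closed by a direct edge.
Reflexive (axiom T): yes — every world is R-related to itself.
Euclidean (axiom 5): no — 1 R 2 and 1 R 3, but not 2 R 3.
So F validates K, K4, S4; S5 would additionally require R to be Euclidean. The strongest is S4.

S4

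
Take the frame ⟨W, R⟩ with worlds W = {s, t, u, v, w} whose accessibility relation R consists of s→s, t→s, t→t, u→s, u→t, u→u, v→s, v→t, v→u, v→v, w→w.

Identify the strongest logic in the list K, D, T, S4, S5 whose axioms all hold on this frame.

S4

Serial (axiom D): yes — every world has a successor (e.g. s R s).
Reflexive (axiom T): yes — every world is R-related to itself.
Transitive (axiom 4): yes — every two-step R-path is closed by a direct edge.
Euclidean (axiom 5): no — u R s and u R t, but not s R t.
So F validates K, D, T, S4; S5 would additionally require R to be Euclidean. The strongest is S4.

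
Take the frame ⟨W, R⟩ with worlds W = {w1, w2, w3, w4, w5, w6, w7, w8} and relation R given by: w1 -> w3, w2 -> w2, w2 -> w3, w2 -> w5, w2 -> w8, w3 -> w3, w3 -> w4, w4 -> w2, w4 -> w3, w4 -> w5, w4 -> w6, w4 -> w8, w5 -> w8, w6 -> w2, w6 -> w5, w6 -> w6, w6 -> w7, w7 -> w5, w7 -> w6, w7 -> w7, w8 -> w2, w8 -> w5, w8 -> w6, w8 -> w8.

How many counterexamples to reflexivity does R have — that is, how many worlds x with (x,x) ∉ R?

3

Enumerating: w1, w4, w5.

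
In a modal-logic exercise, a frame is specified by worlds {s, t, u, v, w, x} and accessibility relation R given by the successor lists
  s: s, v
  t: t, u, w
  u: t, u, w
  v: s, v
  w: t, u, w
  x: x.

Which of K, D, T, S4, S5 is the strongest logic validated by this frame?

S5

Serial (axiom D): yes — every world has a successor (e.g. s R s).
Reflexive (axiom T): yes — every world is R-related to itself.
Transitive (axiom 4): yes — every two-step R-path is closed by a direct edge.
Euclidean (axiom 5): yes — any two successors of a common world are R-related.
So F validates K, D, T, S4, S5. The strongest is S5.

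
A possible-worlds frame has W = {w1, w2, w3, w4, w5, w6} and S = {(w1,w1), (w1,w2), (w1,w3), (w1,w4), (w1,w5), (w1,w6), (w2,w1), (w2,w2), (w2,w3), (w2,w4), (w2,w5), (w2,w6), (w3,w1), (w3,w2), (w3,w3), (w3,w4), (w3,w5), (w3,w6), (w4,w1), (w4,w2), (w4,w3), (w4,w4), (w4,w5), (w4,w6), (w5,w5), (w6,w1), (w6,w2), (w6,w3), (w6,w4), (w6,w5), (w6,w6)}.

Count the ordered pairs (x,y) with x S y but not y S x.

Enumerating: (w1,w5), (w2,w5), (w3,w5), (w4,w5), (w6,w5).

5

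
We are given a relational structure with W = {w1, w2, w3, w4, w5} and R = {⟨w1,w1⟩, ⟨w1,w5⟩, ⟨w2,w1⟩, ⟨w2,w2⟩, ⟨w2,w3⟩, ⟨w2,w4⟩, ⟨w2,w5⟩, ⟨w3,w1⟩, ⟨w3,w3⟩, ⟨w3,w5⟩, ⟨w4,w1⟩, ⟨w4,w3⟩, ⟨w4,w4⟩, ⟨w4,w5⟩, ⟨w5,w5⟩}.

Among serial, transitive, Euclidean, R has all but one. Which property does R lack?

Euclidean

Serial: yes — every world has a successor (e.g. w1 R w1).
Transitive: yes — every two-step R-path is closed by a direct edge.
Euclidean: no — w2 R w1 and w2 R w3, but not w1 R w3.
Only Euclidean fails.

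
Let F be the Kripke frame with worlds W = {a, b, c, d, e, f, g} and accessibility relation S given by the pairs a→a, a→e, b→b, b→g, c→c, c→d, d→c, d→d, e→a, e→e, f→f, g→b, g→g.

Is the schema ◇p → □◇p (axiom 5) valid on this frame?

Yes

The schema 5 characterises exactly the Euclidean frames.
Euclidean: yes — any two successors of a common world are S-related.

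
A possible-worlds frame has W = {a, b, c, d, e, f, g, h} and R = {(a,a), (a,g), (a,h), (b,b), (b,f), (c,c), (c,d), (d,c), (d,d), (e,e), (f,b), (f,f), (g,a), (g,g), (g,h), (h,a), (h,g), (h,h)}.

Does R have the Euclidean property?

Euclidean: yes — any two successors of a common world are R-related.

Yes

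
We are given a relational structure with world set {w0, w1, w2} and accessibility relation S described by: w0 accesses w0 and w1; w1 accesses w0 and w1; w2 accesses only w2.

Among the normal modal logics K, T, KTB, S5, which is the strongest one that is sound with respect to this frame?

S5

Reflexive (axiom T): yes — every world is S-related to itself.
Symmetric (axiom B): yes — every pair in S has its reverse in S.
Euclidean (axiom 5): yes — any two successors of a common world are S-related.
So F validates K, T, KTB, S5. The strongest is S5.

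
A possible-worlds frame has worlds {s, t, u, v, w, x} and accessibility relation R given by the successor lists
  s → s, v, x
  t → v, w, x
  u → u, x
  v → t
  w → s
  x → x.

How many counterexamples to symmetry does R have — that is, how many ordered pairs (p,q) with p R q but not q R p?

6

Enumerating: (s,v), (s,x), (t,w), (t,x), (u,x), (w,s).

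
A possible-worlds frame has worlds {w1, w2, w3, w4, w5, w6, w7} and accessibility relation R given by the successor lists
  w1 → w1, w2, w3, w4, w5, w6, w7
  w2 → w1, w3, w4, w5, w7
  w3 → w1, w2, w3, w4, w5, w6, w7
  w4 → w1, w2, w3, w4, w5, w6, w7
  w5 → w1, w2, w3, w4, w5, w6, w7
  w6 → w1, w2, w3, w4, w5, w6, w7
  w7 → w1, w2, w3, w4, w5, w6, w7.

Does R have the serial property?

Yes

Serial: yes — every world has a successor (e.g. w1 R w1).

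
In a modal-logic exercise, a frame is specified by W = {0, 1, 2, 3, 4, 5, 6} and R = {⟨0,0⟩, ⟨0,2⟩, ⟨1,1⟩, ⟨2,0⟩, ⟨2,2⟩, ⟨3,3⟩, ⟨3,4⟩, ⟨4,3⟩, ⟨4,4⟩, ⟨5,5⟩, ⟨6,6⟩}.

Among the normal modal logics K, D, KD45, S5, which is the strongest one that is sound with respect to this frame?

S5

Serial (axiom D): yes — every world has a successor (e.g. 0 R 0).
Euclidean (axiom 5): yes — any two successors of a common world are R-related.
Transitive (axiom 4): yes — every two-step R-path is closed by a direct edge.
Reflexive (axiom T): yes — every world is R-related to itself.
So F validates K, D, KD45, S5. The strongest is S5.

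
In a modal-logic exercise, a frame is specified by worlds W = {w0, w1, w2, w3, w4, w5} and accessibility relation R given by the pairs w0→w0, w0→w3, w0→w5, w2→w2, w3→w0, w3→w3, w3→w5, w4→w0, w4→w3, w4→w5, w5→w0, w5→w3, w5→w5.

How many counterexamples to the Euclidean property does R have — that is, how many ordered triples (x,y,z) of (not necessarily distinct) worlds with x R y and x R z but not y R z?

R is Euclidean; there are no such tuples.

0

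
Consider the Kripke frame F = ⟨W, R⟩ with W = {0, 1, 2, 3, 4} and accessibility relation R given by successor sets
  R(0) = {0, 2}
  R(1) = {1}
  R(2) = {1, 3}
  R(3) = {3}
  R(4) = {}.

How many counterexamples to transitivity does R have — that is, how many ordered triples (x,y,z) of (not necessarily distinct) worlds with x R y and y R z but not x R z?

2

Enumerating: (0,2,1), (0,2,3).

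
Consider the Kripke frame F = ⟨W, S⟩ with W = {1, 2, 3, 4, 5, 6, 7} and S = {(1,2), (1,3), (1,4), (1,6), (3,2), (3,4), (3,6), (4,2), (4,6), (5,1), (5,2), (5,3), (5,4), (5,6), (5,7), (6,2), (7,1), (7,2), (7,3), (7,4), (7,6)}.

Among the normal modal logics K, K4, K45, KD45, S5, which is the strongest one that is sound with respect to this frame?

Transitive (axiom 4): yes — every two-step S-path is closed by a direct edge.
Euclidean (axiom 5): no — 1 S 2 and 1 S 3, but not 2 S 3.
Serial (axiom D): no — 2 has no S-successor.
Reflexive (axiom T): no — 1 is not related to itself.
So F validates K, K4; K45 would additionally require S to be Euclidean. The strongest is K4.

K4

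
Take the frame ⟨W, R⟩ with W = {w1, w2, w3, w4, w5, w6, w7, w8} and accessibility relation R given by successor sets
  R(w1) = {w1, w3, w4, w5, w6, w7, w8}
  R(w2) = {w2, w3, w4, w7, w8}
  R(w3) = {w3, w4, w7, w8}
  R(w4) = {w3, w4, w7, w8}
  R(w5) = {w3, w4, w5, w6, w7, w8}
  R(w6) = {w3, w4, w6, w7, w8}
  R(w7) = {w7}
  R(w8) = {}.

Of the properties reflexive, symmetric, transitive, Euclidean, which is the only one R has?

transitive

Reflexive: no — w8 is not related to itself.
Symmetric: no — w1 R w3 but not w3 R w1.
Transitive: yes — every two-step R-path is closed by a direct edge.
Euclidean: no — w1 R w3 and w1 R w5, but not w3 R w5.
Only transitive holds.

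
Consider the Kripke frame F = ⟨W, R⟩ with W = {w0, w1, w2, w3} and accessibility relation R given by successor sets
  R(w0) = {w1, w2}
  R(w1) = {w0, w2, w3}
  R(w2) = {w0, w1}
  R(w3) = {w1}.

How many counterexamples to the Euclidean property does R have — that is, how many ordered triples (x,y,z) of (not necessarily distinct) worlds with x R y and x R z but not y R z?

Enumerating: (w0,w1,w1), (w0,w2,w2), (w1,w0,w0), (w1,w0,w3), (w1,w2,w2), (w1,w2,w3), (w1,w3,w0), (w1,w3,w2), (w1,w3,w3), (w2,w0,w0), (w2,w1,w1), (w3,w1,w1).

12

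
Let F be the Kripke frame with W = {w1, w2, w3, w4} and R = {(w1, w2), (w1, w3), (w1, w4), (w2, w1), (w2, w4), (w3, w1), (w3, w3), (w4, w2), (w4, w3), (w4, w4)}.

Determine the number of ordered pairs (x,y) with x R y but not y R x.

2

Enumerating: (w1,w4), (w4,w3).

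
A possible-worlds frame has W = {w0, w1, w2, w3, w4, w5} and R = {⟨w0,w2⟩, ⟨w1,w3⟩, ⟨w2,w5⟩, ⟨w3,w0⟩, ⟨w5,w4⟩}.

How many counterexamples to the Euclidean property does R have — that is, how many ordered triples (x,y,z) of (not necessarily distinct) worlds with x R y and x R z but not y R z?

Enumerating: (w0,w2,w2), (w1,w3,w3), (w2,w5,w5), (w3,w0,w0), (w5,w4,w4).

5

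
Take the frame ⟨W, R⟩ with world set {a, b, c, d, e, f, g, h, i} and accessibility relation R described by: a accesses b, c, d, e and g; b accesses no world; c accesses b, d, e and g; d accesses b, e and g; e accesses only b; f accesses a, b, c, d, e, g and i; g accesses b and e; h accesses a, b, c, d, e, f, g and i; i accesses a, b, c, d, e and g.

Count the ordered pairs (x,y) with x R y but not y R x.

36

Enumerating: (a,b), (a,c), (a,d), (a,e), (a,g), (c,b), (c,d), (c,e), (c,g), (d,b), (d,e), (d,g), … and 24 more.
Total: 36.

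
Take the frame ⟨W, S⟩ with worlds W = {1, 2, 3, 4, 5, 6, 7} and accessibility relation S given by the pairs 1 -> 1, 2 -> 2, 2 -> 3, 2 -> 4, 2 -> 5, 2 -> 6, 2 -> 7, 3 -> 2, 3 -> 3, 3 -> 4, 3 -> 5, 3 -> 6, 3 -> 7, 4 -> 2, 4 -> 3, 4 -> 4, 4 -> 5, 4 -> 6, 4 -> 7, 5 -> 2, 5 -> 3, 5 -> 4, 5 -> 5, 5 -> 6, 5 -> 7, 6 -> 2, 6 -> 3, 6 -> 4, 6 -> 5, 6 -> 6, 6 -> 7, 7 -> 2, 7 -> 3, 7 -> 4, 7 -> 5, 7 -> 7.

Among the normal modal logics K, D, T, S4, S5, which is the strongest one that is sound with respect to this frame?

T

Serial (axiom D): yes — every world has a successor (e.g. 1 S 1).
Reflexive (axiom T): yes — every world is S-related to itself.
Transitive (axiom 4): no — 7 S 2 and 2 S 6, but not 7 S 6.
Euclidean (axiom 5): no — 2 S 7 and 2 S 6, but not 7 S 6.
So F validates K, D, T; S4 would additionally require S to be transitive. The strongest is T.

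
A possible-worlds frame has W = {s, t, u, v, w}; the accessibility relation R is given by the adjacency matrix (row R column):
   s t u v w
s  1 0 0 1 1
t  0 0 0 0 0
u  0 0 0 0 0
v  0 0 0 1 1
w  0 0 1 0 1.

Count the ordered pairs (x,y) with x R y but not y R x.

Enumerating: (s,v), (s,w), (v,w), (w,u).

4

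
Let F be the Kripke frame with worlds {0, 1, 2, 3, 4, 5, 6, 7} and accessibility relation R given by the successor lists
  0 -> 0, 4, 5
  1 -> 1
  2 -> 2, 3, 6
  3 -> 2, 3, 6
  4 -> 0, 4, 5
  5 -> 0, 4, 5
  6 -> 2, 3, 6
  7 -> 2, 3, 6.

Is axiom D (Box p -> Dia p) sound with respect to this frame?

Yes

Axiom D corresponds to the accessibility relation being serial.
Serial: yes — every world has a successor (e.g. 0 R 0).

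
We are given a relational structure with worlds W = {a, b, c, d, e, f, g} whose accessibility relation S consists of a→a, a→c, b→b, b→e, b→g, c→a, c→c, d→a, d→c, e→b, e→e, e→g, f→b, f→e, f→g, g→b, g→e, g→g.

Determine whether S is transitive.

Yes

Transitive: yes — every two-step S-path is closed by a direct edge.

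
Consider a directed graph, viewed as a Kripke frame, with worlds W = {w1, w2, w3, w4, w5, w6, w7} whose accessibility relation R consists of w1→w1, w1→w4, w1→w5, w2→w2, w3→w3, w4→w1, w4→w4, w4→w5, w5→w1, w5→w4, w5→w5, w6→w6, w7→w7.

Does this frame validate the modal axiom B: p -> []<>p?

Yes

By correspondence theory, B is valid on a frame iff R is symmetric.
Symmetric: yes — every pair in R has its reverse in R.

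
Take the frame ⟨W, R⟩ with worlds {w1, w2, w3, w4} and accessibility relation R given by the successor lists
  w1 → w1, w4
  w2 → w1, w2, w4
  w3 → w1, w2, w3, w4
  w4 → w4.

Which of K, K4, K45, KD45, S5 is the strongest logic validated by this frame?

Transitive (axiom 4): yes — every two-step R-path is closed by a direct edge.
Euclidean (axiom 5): no — w2 R w4 and w2 R w1, but not w4 R w1.
Serial (axiom D): yes — every world has a successor (e.g. w1 R w1).
Reflexive (axiom T): yes — every world is R-related to itself.
So F validates K, K4; K45 would additionally require R to be Euclidean. The strongest is K4.

K4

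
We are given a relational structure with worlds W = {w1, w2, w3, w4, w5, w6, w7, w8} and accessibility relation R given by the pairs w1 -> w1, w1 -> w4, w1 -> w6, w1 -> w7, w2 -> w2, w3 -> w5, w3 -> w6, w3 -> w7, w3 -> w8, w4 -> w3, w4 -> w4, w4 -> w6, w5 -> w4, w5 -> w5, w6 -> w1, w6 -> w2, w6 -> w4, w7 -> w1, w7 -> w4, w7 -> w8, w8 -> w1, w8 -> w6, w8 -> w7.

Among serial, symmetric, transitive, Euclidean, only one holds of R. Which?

Serial: yes — every world has a successor (e.g. w1 R w1).
Symmetric: no — w1 R w4 but not w4 R w1.
Transitive: no — w1 R w4 and w4 R w3, but not w1 R w3.
Euclidean: no — w1 R w4 and w1 R w7, but not w4 R w7.
Only serial holds.

serial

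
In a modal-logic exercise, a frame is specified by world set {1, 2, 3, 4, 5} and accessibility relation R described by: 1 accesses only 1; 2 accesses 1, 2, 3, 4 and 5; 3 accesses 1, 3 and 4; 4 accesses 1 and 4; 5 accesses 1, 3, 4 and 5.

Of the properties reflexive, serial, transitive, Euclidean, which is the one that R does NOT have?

Reflexive: yes — every world is R-related to itself.
Serial: yes — every world has a successor (e.g. 1 R 1).
Transitive: yes — every two-step R-path is closed by a direct edge.
Euclidean: no — 2 R 1 and 2 R 3, but not 1 R 3.
Only Euclidean fails.

Euclidean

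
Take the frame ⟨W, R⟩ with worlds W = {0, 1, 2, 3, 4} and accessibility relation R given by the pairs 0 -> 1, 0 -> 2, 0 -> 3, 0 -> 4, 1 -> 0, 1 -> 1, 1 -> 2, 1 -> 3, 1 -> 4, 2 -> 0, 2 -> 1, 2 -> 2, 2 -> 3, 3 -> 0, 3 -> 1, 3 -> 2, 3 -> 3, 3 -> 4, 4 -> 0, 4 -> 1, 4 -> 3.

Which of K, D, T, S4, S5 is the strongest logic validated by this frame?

D

Serial (axiom D): yes — every world has a successor (e.g. 0 R 1).
Reflexive (axiom T): no — 0 is not related to itself.
Transitive (axiom 4): no — 2 R 0 and 0 R 4, but not 2 R 4.
Euclidean (axiom 5): no — 0 R 2 and 0 R 4, but not 2 R 4.
So F validates K, D; T would additionally require R to be reflexive. The strongest is D.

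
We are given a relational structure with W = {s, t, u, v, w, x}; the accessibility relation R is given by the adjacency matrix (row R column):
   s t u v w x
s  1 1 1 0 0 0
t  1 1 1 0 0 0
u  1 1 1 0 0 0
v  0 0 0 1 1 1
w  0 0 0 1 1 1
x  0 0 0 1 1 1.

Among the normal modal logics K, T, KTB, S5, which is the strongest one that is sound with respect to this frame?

S5

Reflexive (axiom T): yes — every world is R-related to itself.
Symmetric (axiom B): yes — every pair in R has its reverse in R.
Euclidean (axiom 5): yes — any two successors of a common world are R-related.
So F validates K, T, KTB, S5. The strongest is S5.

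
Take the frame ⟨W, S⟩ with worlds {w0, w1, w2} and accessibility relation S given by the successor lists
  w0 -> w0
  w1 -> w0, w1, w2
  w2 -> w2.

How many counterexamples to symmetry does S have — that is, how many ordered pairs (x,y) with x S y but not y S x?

2

Enumerating: (w1,w0), (w1,w2).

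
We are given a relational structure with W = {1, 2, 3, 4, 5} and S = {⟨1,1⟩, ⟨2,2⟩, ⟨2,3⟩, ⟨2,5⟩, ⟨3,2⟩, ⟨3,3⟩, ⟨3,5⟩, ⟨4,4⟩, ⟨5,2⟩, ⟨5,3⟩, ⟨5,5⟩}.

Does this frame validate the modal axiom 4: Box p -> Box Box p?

Yes

The schema 4 characterises exactly the transitive frames.
Transitive: yes — every two-step S-path is closed by a direct edge.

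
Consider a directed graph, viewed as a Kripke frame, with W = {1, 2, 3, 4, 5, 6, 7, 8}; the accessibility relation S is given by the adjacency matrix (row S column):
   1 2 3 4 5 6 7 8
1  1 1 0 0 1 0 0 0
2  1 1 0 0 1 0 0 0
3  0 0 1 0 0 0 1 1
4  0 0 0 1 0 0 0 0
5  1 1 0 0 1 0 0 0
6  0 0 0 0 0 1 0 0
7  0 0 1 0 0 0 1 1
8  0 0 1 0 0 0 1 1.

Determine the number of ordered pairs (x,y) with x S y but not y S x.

0

S is symmetric; there are no such tuples.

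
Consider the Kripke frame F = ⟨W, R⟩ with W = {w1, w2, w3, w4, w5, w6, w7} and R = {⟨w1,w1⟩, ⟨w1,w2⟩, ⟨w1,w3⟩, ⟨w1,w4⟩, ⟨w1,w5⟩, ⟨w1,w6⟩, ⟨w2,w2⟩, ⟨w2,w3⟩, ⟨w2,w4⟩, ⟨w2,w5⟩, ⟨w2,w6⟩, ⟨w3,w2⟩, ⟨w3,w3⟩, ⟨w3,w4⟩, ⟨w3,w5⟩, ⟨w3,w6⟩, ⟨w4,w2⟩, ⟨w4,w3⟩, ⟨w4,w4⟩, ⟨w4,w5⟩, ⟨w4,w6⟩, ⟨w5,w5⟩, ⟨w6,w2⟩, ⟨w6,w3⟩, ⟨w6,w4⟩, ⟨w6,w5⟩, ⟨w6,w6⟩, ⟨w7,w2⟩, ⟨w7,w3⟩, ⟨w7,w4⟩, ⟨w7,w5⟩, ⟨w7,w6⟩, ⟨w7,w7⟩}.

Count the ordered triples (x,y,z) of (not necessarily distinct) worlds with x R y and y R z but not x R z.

R is transitive; there are no such tuples.

0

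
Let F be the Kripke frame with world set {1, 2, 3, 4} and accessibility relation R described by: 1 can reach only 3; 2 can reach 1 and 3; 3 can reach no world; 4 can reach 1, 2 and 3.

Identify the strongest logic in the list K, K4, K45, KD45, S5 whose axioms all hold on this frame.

K4

Transitive (axiom 4): yes — every two-step R-path is closed by a direct edge.
Euclidean (axiom 5): no — 2 R 3 and 2 R 1, but not 3 R 1.
Serial (axiom D): no — 3 has no R-successor.
Reflexive (axiom T): no — 1 is not related to itself.
So F validates K, K4; K45 would additionally require R to be Euclidean. The strongest is K4.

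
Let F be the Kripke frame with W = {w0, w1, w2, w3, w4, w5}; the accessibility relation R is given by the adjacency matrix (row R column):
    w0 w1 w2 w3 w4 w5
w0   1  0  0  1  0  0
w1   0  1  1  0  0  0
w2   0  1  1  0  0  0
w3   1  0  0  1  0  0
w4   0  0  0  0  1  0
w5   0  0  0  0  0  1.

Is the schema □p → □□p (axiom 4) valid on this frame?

The schema 4 characterises exactly the transitive frames.
Transitive: yes — every two-step R-path is closed by a direct edge.

Yes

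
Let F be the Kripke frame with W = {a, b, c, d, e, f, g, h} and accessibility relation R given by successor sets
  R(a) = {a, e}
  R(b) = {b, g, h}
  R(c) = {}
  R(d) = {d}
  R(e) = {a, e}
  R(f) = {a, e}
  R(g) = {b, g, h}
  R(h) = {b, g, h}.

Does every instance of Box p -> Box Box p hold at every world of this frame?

Yes

By correspondence theory, 4 is valid on a frame iff R is transitive.
Transitive: yes — every two-step R-path is closed by a direct edge.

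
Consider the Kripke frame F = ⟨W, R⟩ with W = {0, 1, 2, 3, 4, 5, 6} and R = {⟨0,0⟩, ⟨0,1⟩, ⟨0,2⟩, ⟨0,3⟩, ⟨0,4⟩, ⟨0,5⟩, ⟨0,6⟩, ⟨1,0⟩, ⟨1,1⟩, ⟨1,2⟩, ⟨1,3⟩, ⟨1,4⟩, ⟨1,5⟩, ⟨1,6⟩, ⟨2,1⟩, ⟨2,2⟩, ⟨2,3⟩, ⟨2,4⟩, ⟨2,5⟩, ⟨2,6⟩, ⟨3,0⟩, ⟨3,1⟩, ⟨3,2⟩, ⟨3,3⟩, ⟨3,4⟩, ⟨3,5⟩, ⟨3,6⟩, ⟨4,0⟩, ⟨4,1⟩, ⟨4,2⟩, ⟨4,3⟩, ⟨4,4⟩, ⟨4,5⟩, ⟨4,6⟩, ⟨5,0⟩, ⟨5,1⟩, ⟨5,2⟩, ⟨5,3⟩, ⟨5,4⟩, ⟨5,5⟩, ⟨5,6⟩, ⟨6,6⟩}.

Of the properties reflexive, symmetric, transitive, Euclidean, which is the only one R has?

reflexive

Reflexive: yes — every world is R-related to itself.
Symmetric: no — 0 R 2 but not 2 R 0.
Transitive: no — 2 R 1 and 1 R 0, but not 2 R 0.
Euclidean: no — 0 R 6 and 0 R 1, but not 6 R 1.
Only reflexive holds.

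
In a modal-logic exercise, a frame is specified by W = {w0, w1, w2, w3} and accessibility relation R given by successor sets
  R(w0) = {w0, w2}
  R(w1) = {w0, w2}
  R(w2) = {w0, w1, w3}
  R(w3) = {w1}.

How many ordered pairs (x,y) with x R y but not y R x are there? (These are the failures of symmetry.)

Enumerating: (w1,w0), (w2,w3), (w3,w1).

3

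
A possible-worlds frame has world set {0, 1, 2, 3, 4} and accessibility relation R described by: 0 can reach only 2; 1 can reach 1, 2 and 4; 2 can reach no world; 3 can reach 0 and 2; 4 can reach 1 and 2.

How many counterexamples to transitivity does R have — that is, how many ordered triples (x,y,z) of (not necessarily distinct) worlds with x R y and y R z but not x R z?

1

Enumerating: (4,1,4).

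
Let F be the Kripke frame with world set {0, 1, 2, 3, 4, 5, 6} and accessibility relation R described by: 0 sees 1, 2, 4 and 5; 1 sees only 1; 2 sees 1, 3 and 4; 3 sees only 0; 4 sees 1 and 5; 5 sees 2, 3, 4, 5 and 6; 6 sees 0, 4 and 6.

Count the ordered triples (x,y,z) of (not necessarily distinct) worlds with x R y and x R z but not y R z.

Enumerating: (0,1,2), (0,1,4), (0,1,5), (0,2,2), (0,2,5), (0,4,2), (0,4,4), (0,5,1), (2,1,3), (2,1,4), (2,3,1), (2,3,3), … and 26 more.
Total: 38.

38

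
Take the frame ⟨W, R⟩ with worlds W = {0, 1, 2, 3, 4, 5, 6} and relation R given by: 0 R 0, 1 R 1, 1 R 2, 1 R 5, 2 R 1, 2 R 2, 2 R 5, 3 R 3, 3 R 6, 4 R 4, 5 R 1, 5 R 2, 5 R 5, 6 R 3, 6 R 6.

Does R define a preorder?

Yes

Reflexive: yes — every world is R-related to itself.
Transitive: yes — every two-step R-path is closed by a direct edge.
So R is a preorder.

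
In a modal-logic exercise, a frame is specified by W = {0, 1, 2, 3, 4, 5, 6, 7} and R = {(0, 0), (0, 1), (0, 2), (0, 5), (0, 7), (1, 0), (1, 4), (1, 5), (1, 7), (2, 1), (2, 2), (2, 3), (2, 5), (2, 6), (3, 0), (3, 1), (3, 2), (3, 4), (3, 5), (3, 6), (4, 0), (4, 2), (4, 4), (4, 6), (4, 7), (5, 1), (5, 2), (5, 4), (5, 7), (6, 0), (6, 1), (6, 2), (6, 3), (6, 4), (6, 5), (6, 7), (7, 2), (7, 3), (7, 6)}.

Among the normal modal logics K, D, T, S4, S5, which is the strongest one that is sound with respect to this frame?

D

Serial (axiom D): yes — every world has a successor (e.g. 0 R 0).
Reflexive (axiom T): no — 1 is not related to itself.
Transitive (axiom 4): no — 0 R 1 and 1 R 4, but not 0 R 4.
Euclidean (axiom 5): no — 0 R 1 and 0 R 2, but not 1 R 2.
So F validates K, D; T would additionally require R to be reflexive. The strongest is D.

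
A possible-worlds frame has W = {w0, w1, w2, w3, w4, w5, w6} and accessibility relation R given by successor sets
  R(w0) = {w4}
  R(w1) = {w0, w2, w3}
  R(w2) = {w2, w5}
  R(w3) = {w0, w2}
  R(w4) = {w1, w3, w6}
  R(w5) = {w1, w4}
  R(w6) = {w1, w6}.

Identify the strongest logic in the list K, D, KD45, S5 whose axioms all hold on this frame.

D

Serial (axiom D): yes — every world has a successor (e.g. w0 R w4).
Euclidean (axiom 5): no — w1 R w0 and w1 R w2, but not w0 R w2.
Transitive (axiom 4): no — w0 R w4 and w4 R w1, but not w0 R w1.
Reflexive (axiom T): no — w0 is not related to itself.
So F validates K, D; KD45 would additionally require R to be Euclidean and transitive. The strongest is D.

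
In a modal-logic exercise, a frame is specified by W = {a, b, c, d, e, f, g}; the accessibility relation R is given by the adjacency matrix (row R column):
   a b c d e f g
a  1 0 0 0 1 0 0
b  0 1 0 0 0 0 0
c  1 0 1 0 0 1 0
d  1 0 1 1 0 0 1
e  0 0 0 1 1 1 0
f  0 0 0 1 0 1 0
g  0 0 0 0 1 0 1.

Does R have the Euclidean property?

No

Euclidean: no — c R a and c R f, but not a R f.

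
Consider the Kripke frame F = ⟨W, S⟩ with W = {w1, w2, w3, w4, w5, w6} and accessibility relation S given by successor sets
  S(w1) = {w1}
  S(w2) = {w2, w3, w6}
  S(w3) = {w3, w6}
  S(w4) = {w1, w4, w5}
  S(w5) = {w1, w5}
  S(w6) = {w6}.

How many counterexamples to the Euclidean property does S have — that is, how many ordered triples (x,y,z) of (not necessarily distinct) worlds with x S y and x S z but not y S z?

Enumerating: (w2,w3,w2), (w2,w6,w2), (w2,w6,w3), (w3,w6,w3), (w4,w1,w4), (w4,w1,w5), (w4,w5,w4), (w5,w1,w5).

8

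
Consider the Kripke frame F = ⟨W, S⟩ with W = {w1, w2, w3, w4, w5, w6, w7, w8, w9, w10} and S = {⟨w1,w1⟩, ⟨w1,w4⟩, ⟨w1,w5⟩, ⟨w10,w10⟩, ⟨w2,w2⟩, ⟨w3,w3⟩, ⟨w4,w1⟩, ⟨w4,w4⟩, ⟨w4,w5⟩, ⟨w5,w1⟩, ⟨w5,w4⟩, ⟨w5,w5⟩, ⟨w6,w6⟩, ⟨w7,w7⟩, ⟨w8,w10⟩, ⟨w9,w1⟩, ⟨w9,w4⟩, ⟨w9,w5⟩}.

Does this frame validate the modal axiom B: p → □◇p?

The schema B characterises exactly the symmetric frames.
Symmetric: no — w8 S w10 but not w10 S w8.

No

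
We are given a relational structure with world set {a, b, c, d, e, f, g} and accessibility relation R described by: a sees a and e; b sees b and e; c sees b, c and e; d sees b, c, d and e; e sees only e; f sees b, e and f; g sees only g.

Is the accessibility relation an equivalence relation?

No

Reflexive: yes — every world is R-related to itself.
Symmetric: no — a R e but not e R a.
Transitive: yes — every two-step R-path is closed by a direct edge.
So R is not an equivalence relation.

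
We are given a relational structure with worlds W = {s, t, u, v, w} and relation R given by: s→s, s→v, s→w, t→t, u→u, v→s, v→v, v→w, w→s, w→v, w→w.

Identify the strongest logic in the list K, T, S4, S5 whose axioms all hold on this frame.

Reflexive (axiom T): yes — every world is R-related to itself.
Transitive (axiom 4): yes — every two-step R-path is closed by a direct edge.
Euclidean (axiom 5): yes — any two successors of a common world are R-related.
So F validates K, T, S4, S5. The strongest is S5.

S5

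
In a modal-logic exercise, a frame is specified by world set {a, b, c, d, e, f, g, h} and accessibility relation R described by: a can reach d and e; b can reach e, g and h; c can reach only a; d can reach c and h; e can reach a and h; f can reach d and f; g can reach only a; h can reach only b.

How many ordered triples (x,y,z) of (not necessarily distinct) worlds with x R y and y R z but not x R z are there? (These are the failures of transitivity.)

Enumerating: (a,d,c), (a,d,h), (a,e,a), (a,e,h), (b,e,a), (b,g,a), (b,h,b), (c,a,d), (c,a,e), (d,c,a), (d,h,b), (e,a,d), … and 9 more.
Total: 21.

21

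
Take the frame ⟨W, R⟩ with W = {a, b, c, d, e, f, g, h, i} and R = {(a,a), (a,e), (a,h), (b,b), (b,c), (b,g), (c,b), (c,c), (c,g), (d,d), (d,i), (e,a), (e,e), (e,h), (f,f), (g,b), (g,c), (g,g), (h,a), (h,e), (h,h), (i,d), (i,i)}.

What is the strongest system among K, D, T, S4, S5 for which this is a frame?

Serial (axiom D): yes — every world has a successor (e.g. a R a).
Reflexive (axiom T): yes — every world is R-related to itself.
Transitive (axiom 4): yes — every two-step R-path is closed by a direct edge.
Euclidean (axiom 5): yes — any two successors of a common world are R-related.
So F validates K, D, T, S4, S5. The strongest is S5.

S5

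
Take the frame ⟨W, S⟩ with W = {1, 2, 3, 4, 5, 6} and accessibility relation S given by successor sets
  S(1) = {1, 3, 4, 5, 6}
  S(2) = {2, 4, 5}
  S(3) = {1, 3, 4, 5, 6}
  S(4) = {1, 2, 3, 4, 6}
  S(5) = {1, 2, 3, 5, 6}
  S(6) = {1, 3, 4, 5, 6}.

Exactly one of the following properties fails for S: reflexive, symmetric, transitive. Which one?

Reflexive: yes — every world is S-related to itself.
Symmetric: yes — every pair in S has its reverse in S.
Transitive: no — 1 S 4 and 4 S 2, but not 1 S 2.
Only transitive fails.

transitive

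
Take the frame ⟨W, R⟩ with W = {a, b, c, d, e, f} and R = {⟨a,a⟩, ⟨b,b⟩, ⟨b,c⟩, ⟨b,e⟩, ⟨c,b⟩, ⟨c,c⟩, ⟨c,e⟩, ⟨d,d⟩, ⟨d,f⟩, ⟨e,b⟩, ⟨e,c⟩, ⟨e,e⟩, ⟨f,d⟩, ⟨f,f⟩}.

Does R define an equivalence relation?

Yes

Reflexive: yes — every world is R-related to itself.
Symmetric: yes — every pair in R has its reverse in R.
Transitive: yes — every two-step R-path is closed by a direct edge.
So R is an equivalence relation.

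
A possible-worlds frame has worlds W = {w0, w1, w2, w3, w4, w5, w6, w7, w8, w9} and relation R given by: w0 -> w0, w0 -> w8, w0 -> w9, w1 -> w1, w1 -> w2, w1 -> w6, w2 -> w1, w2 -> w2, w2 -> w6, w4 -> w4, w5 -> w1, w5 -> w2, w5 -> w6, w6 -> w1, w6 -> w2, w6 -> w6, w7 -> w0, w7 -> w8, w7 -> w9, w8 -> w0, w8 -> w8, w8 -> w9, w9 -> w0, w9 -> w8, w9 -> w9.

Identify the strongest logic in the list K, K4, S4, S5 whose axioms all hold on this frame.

K4

Transitive (axiom 4): yes — every two-step R-path is closed by a direct edge.
Reflexive (axiom T): no — w3 is not related to itself.
Euclidean (axiom 5): yes — any two successors of a common world are R-related.
So F validates K, K4; S4 would additionally require R to be reflexive. The strongest is K4.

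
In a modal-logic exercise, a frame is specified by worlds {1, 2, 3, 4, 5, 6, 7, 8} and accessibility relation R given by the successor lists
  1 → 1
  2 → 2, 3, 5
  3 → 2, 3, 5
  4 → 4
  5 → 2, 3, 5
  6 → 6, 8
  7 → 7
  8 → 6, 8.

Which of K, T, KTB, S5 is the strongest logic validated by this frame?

Reflexive (axiom T): yes — every world is R-related to itself.
Symmetric (axiom B): yes — every pair in R has its reverse in R.
Euclidean (axiom 5): yes — any two successors of a common world are R-related.
So F validates K, T, KTB, S5. The strongest is S5.

S5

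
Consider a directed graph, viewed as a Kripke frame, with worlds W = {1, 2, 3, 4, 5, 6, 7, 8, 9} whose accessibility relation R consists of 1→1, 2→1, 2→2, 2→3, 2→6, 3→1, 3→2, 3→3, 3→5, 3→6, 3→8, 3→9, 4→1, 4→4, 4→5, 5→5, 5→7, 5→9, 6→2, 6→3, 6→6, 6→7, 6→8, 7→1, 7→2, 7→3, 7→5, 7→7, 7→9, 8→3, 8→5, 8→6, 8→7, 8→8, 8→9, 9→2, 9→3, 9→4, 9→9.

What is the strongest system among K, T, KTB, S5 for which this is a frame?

Reflexive (axiom T): yes — every world is R-related to itself.
Symmetric (axiom B): no — 2 R 1 but not 1 R 2.
Euclidean (axiom 5): no — 2 R 1 and 2 R 3, but not 1 R 3.
So F validates K, T; KTB would additionally require R to be symmetric. The strongest is T.

T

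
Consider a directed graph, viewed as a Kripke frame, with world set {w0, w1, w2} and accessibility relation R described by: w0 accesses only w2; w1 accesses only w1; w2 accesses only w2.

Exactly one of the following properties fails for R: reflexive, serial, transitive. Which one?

Reflexive: no — w0 is not related to itself.
Serial: yes — every world has a successor (e.g. w0 R w2).
Transitive: yes — every two-step R-path is closed by a direct edge.
Only reflexive fails.

reflexive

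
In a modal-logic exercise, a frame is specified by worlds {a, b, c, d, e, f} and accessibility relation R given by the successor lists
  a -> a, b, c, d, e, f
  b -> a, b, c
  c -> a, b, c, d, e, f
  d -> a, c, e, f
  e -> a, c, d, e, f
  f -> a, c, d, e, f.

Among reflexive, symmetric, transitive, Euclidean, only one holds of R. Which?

Reflexive: no — d is not related to itself.
Symmetric: yes — every pair in R has its reverse in R.
Transitive: no — b R a and a R d, but not b R d.
Euclidean: no — a R b and a R d, but not b R d.
Only symmetric holds.

symmetric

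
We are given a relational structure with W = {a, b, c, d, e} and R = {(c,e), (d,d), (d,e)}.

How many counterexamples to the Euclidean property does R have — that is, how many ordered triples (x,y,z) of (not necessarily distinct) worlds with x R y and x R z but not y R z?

Enumerating: (c,e,e), (d,e,d), (d,e,e).

3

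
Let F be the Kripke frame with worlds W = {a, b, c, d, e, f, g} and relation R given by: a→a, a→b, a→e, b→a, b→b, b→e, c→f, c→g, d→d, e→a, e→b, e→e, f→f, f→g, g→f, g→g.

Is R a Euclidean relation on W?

Yes

Euclidean: yes — any two successors of a common world are R-related.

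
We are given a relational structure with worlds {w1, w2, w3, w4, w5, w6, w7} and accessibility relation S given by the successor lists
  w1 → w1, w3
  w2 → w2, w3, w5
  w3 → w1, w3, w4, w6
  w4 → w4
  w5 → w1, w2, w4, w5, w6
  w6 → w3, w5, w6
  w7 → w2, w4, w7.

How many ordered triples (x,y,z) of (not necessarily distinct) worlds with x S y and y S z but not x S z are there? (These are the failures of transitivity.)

Enumerating: (w1,w3,w4), (w1,w3,w6), (w2,w3,w1), (w2,w3,w4), (w2,w3,w6), (w2,w5,w1), (w2,w5,w4), (w2,w5,w6), (w3,w6,w5), (w5,w1,w3), (w5,w2,w3), (w5,w6,w3), … and 7 more.
Total: 19.

19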